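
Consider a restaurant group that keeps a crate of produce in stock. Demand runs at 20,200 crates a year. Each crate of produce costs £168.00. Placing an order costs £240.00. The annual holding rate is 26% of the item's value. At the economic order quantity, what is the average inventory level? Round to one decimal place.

Holding cost H = 0.26 × £168.00 = £43.6800 per unit per year.
EOQ = √(2DS/H) = √(2 × 20,200 × 240 / 43.68) ≈ 471.15.
Average inventory = Q*/2 ≈ 471.15 / 2 = 235.573.

Average inventory ≈ 235.6 crates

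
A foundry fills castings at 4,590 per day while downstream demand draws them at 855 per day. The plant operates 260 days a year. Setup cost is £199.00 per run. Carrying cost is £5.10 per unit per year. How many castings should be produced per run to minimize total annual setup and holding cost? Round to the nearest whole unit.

Annual demand D = 855 × 260 = 222,300.
Production build-up factor (1 − d/p) = 1 − 855/4,590 = 0.8137.
Q* = √(2DS / (H(1 − d/p))) = √(2 × 222,300 × 199 / (5.1 × 0.8137)).
= √(88,475,400 / 4.15) ≈ 4617.291.

Q* ≈ 4,617 castings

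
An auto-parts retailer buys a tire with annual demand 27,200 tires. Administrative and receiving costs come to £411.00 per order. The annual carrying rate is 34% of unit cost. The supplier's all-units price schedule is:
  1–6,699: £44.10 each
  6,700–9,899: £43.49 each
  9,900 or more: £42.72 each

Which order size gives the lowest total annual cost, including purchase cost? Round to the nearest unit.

Holding cost per unit per year at price C is H = 0.34·C.
Evaluate total cost at each tier's feasible EOQ or, if the EOQ is below the tier, at the tier's minimum quantity.
EOQ at £44.10 = 1221.1 (feasible in tier 1): TC = 27,200×£44.10 + (27,200/1221.1)×411 + (1221.1/2)×0.34×£44.10 = £1,217,829.61.
EOQ at £43.49 = 1229.7 < 6700, so use break Q=6700: TC = 27,200×£43.49 + (27,200/6700.0)×411 + (6700.0/2)×0.34×£43.49 = £1,234,131.65.
EOQ at £42.72 = 1240.7 < 9900, so use break Q=9900: TC = 27,200×£42.72 + (27,200/9900.0)×411 + (9900.0/2)×0.34×£42.72 = £1,235,010.97.
Lowest total cost is £1,217,829.61 at Q = 1221.1.

Q* ≈ 1,221 tires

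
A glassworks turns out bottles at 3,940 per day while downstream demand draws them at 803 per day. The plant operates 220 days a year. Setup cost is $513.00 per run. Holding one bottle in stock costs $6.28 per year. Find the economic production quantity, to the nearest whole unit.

Q* ≈ 6,021 bottles

Annual demand D = 803 × 220 = 176,660.
Production build-up factor (1 − d/p) = 1 − 803/3,940 = 0.7962.
Q* = √(2DS / (H(1 − d/p))) = √(2 × 176,660 × 513 / (6.28 × 0.7962)).
= √(181,253,160 / 5.0001) ≈ 6020.795.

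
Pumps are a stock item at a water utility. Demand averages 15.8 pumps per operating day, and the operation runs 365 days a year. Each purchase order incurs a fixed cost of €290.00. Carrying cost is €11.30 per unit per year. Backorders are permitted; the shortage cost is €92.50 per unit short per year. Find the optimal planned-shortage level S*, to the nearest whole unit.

Annual demand D = 15.8 × 365 = 5,767.
With planned backorders, Q* = √(2DS/H) · √((H+B)/B).
√(2DS/H) = √(2 × 5,767 × 290 / 11.3) = 544.064.
√((H+B)/B) = √((11.3+92.5)/92.5) = 1.0593.
Q* ≈ 576.338.
S* = Q* · H/(H+B) = 576.338 × 11.3/103.8 ≈ 62.742.

S* ≈ 63 pumps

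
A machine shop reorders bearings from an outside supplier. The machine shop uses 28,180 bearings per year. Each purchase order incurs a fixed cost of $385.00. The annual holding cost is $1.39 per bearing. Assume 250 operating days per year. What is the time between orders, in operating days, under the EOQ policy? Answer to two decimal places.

T ≈ 35.05 days

The optimal lot size = √(2DS/H) = √(2 × 28,180 × 385 / 1.39) ≈ 3951.01.
Cycle time = Q*/D × 250 = 3951.01 / 28,180 × 250 ≈ 35.052 days.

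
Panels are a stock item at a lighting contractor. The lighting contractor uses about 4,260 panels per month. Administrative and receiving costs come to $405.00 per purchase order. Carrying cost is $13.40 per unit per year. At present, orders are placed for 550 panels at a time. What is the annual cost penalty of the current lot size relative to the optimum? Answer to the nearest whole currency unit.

Annual demand D = 4,260 × 12 = 51,120.
EOQ = √(2DS/H) = √(2 × 51,120 × 405 / 13.4) ≈ 1757.87.
Cost at Q* = (D/Q*)S + (Q*/2)H = √(2DSH) ≈ $23,555.39.
Cost at Q = 550: (51,120/550)×405 + (550/2)×13.4 = $37,642.91 + $3,685.00 = $41,327.91.
Excess = $41,327.91 − $23,555.39 = $17,772.52.

Extra cost ≈ $17,773 per year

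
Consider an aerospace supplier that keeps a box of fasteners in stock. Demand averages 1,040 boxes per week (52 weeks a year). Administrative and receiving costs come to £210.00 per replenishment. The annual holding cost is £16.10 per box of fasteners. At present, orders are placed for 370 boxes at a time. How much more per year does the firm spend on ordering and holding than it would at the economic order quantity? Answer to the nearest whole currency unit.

Extra cost ≈ £14,550 per year

Annual demand D = 1,040 × 52 = 54,080.
EOQ = √(2DS/H) = √(2 × 54,080 × 210 / 16.1) ≈ 1187.76.
Cost at Q* = (D/Q*)S + (Q*/2)H = √(2DSH) ≈ £19,123.00.
Cost at Q = 370: (54,080/370)×210 + (370/2)×16.1 = £30,694.05 + £2,978.50 = £33,672.55.
Excess = £33,672.55 − £19,123.00 = £14,549.56.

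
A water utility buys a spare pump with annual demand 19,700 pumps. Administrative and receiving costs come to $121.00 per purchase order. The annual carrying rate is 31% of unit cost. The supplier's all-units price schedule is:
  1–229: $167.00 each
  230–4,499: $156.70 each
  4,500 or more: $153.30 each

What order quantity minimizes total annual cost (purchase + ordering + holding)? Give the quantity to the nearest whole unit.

Q* ≈ 313 pumps

Holding cost per unit per year at price C is H = 0.31·C.
For each price level, check whether its EOQ is feasible; otherwise the best quantity at that price is the breakpoint.
Tier 1 ($167.00): EOQ = 303.5 exceeds tier's upper bound 229, so this tier is dominated.
EOQ at $156.70 = 313.3 (feasible in tier 2): TC = 19,700×$156.70 + (19,700/313.3)×121 + (313.3/2)×0.31×$156.70 = $3,102,207.95.
EOQ at $153.30 = 316.7 < 4500, so use break Q=4500: TC = 19,700×$153.30 + (19,700/4500.0)×121 + (4500.0/2)×0.31×$153.30 = $3,127,466.46.
Lowest total cost is $3,102,207.95 at Q = 313.3.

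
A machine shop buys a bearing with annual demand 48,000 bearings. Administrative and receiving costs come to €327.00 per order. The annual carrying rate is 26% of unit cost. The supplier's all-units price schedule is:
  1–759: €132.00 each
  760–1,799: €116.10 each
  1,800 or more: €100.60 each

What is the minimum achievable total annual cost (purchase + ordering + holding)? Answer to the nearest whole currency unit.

TC* ≈ €4,861,060

Holding cost per unit per year at price C is H = 0.26·C.
Evaluate total cost at each tier's feasible EOQ or, if the EOQ is below the tier, at the tier's minimum quantity.
Tier 1 (€132.00): EOQ = 956.4 exceeds tier's upper bound 759, so this tier is dominated.
EOQ at €116.10 = 1019.8 (feasible in tier 2): TC = 48,000×€116.10 + (48,000/1019.8)×327 + (1019.8/2)×0.26×€116.10 = €5,603,583.09.
EOQ at €100.60 = 1095.5 < 1800, so use break Q=1800: TC = 48,000×€100.60 + (48,000/1800.0)×327 + (1800.0/2)×0.26×€100.60 = €4,861,060.40.
Lowest total cost among the candidates is at Q = 1800.0.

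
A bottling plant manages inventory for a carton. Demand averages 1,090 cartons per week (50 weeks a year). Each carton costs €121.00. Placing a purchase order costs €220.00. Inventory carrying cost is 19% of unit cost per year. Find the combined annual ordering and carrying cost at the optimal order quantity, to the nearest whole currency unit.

Annual demand D = 1,090 × 50 = 54,500.
Holding cost H = 0.19 × €121.00 = €22.9900 per unit per year.
The optimal lot size = √(2DS/H) = √(2 × 54,500 × 220 / 22.99) ≈ 1021.30.
At Q*, ordering cost (D/Q*)S equals holding cost (Q*/2)H, each = √(DSH/2).
Minimum total = √(2DSH) = √(2 × 54,500 × 220 × 22.99) ≈ 23479.783.

TC* ≈ €23,480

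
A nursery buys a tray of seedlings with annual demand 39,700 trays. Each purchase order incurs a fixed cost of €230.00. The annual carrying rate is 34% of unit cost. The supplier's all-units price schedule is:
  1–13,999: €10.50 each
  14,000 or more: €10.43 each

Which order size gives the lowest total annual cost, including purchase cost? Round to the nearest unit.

Holding cost per unit per year at price C is H = 0.34·C.
Evaluate total cost at each tier's feasible EOQ or, if the EOQ is below the tier, at the tier's minimum quantity.
EOQ at €10.50 = 2261.7 (feasible in tier 1): TC = 39,700×€10.50 + (39,700/2261.7)×230 + (2261.7/2)×0.34×€10.50 = €424,924.36.
EOQ at €10.43 = 2269.3 < 14000, so use break Q=14000: TC = 39,700×€10.43 + (39,700/14000.0)×230 + (14000.0/2)×0.34×€10.43 = €439,546.61.
Lowest total cost is €424,924.36 at Q = 2261.7.

Q* ≈ 2,262 trays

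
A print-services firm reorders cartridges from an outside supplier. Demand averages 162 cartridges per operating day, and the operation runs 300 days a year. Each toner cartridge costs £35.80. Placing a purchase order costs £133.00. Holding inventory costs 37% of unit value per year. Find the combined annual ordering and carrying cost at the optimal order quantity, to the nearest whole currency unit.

Annual demand D = 162 × 300 = 48,600.
Holding cost H = 0.37 × £35.80 = £13.2460 per unit per year.
The optimal lot size = √(2DS/H) = √(2 × 48,600 × 133 / 13.246) ≈ 987.91.
At the optimum the two cost components are equal, so total cost = 2·(Q*/2)H = Q*·H.
Minimum total = √(2DSH) = √(2 × 48,600 × 133 × 13.246) ≈ 13085.832.

TC* ≈ £13,086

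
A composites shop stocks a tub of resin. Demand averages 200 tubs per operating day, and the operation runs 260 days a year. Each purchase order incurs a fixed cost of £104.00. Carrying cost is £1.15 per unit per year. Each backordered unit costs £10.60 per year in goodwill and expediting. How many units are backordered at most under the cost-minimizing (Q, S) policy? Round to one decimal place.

S* ≈ 316.0 tubs

Annual demand D = 200 × 260 = 52,000.
With planned backorders, Q* = √(2DS/H) · √((H+B)/B).
√(2DS/H) = √(2 × 52,000 × 104 / 1.15) = 3066.793.
√((H+B)/B) = √((1.15+10.6)/10.6) = 1.0528.
Q* ≈ 3228.869.
S* = Q* · H/(H+B) = 3228.869 × 1.15/11.75 ≈ 316.017.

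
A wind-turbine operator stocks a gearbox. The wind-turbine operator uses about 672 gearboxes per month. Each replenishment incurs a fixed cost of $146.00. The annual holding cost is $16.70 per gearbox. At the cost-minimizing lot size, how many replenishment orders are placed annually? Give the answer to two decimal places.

Annual demand D = 672 × 12 = 8,064.
The optimal lot size = √(2DS/H) = √(2 × 8,064 × 146 / 16.7) ≈ 375.50.
Orders per year = D / Q* = 8,064 / 375.50 ≈ 21.475.

N ≈ 21.48 orders per year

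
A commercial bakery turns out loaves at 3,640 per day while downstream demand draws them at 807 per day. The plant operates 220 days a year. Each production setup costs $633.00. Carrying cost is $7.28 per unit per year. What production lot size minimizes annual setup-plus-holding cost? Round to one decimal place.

Q* ≈ 6,298.3 loaves

Annual demand D = 807 × 220 = 177,540.
Production build-up factor (1 − d/p) = 1 − 807/3,640 = 0.7783.
Q* = √(2DS / (H(1 − d/p))) = √(2 × 177,540 × 633 / (7.28 × 0.7783)).
= √(224,765,640 / 5.666) ≈ 6298.348.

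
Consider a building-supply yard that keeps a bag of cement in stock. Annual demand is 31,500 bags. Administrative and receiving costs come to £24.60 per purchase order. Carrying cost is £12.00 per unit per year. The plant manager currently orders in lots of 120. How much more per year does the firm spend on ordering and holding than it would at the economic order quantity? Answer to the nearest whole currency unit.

Extra cost ≈ £2,865 per year

EOQ = √(2DS/H) = √(2 × 31,500 × 24.6 / 12) ≈ 359.37.
Cost at Q* = (D/Q*)S + (Q*/2)H = √(2DSH) ≈ £4,312.49.
Cost at Q = 120: (31,500/120)×24.6 + (120/2)×12 = £6,457.50 + £720.00 = £7,177.50.
Excess = £7,177.50 − £4,312.49 = £2,865.01.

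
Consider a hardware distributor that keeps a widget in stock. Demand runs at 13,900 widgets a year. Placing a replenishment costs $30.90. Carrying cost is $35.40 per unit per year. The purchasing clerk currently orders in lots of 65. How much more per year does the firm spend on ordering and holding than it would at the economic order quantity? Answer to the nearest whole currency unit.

Extra cost ≈ $2,244 per year

EOQ = √(2DS/H) = √(2 × 13,900 × 30.9 / 35.4) ≈ 155.78.
Cost at Q* = (D/Q*)S + (Q*/2)H = √(2DSH) ≈ $5,514.46.
Cost at Q = 65: (13,900/65)×30.9 + (65/2)×35.4 = $6,607.85 + $1,150.50 = $7,758.35.
Excess = $7,758.35 − $5,514.46 = $2,243.88.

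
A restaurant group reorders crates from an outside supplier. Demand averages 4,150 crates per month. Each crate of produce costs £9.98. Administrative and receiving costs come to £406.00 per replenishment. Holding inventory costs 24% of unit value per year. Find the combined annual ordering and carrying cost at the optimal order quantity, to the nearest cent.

Annual demand D = 4,150 × 12 = 49,800.
Holding cost H = 0.24 × £9.98 = £2.3952 per unit per year.
The optimal lot size = √(2DS/H) = √(2 × 49,800 × 406 / 2.3952) ≈ 4108.86.
At the optimum the two cost components are equal, so total cost = 2·(Q*/2)H = Q*·H.
Minimum total = √(2DSH) = √(2 × 49,800 × 406 × 2.3952) ≈ 9841.552.

TC* ≈ £9,841.55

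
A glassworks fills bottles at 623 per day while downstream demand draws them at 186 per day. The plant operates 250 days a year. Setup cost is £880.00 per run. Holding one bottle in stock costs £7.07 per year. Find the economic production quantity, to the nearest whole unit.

Q* ≈ 4,062 bottles

Annual demand D = 186 × 250 = 46,500.
Production build-up factor (1 − d/p) = 1 − 186/623 = 0.7014.
Q* = √(2DS / (H(1 − d/p))) = √(2 × 46,500 × 880 / (7.07 × 0.7014)).
= √(81,840,000 / 4.9592) ≈ 4062.341.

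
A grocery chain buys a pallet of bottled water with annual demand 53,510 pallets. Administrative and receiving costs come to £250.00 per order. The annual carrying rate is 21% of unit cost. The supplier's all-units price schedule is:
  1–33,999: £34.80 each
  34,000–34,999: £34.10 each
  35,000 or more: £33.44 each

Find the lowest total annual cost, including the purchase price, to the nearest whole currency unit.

TC* ≈ £1,876,131

Holding cost per unit per year at price C is H = 0.21·C.
Evaluate total cost at each tier's feasible EOQ or, if the EOQ is below the tier, at the tier's minimum quantity.
EOQ at £34.80 = 1913.4 (feasible in tier 1): TC = 53,510×£34.80 + (53,510/1913.4)×250 + (1913.4/2)×0.21×£34.80 = £1,876,131.04.
EOQ at £34.10 = 1932.9 < 34000, so use break Q=34000: TC = 53,510×£34.10 + (53,510/34000.0)×250 + (34000.0/2)×0.21×£34.10 = £1,946,821.46.
EOQ at £33.44 = 1951.9 < 35000, so use break Q=35000: TC = 53,510×£33.44 + (53,510/35000.0)×250 + (35000.0/2)×0.21×£33.44 = £1,912,648.61.
Lowest total cost among the candidates is at Q = 1913.4.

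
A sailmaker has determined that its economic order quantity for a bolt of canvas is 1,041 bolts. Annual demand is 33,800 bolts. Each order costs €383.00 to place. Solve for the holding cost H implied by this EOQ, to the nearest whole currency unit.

The basic EOQ model gives Q* = √(2DS/H); rearrange for the unknown.
From Q* = √(2DS/H): H = 2DS / Q*² = 2 × 33,800 × 383 / 1,041² = 23.8915.

H ≈ €24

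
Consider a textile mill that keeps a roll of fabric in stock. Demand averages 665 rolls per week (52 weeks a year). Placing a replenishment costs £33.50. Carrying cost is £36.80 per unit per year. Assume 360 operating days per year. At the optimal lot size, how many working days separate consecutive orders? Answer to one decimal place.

T ≈ 2.6 days

Annual demand D = 665 × 52 = 34,580.
Q* = √(2DS/H) = √(2 × 34,580 × 33.5 / 36.8) ≈ 250.91.
Cycle time = Q*/D × 360 = 250.91 / 34,580 × 360 ≈ 2.612 days.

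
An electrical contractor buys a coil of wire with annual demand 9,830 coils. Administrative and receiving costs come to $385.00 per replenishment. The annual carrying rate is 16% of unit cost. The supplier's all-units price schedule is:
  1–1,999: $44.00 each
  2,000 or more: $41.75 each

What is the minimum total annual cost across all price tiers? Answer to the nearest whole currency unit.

Holding cost per unit per year at price C is H = 0.16·C.
Evaluate total cost at each tier's feasible EOQ or, if the EOQ is below the tier, at the tier's minimum quantity.
EOQ at $44.00 = 1036.9 (feasible in tier 1): TC = 9,830×$44.00 + (9,830/1036.9)×385 + (1036.9/2)×0.16×$44.00 = $439,819.76.
EOQ at $41.75 = 1064.5 < 2000, so use break Q=2000: TC = 9,830×$41.75 + (9,830/2000.0)×385 + (2000.0/2)×0.16×$41.75 = $418,974.78.
Lowest total cost among the candidates is at Q = 2000.0.

TC* ≈ $418,975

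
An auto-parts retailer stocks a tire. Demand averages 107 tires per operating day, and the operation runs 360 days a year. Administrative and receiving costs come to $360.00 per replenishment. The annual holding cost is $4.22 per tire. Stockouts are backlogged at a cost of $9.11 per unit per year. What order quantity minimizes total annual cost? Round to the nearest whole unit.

Annual demand D = 107 × 360 = 38,520.
With planned backorders, Q* = √(2DS/H) · √((H+B)/B).
√(2DS/H) = √(2 × 38,520 × 360 / 4.22) = 2563.617.
√((H+B)/B) = √((4.22+9.11)/9.11) = 1.2096.
Q* ≈ 3101.052.

Q* ≈ 3,101 tires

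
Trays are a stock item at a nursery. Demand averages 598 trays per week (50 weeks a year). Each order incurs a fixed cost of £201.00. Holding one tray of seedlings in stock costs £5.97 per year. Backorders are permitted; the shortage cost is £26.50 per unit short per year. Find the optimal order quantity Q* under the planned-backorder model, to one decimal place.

Q* ≈ 1,570.7 trays

Annual demand D = 598 × 50 = 29,900.
With planned backorders, Q* = √(2DS/H) · √((H+B)/B).
√(2DS/H) = √(2 × 29,900 × 201 / 5.97) = 1418.932.
√((H+B)/B) = √((5.97+26.5)/26.5) = 1.1069.
Q* ≈ 1570.651.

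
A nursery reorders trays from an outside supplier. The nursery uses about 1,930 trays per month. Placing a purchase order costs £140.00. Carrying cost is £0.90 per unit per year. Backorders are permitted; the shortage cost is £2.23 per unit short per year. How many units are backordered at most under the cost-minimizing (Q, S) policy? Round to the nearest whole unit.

S* ≈ 914 trays

Annual demand D = 1,930 × 12 = 23,160.
With planned backorders, Q* = √(2DS/H) · √((H+B)/B).
√(2DS/H) = √(2 × 23,160 × 140 / 0.9) = 2684.275.
√((H+B)/B) = √((0.9+2.23)/2.23) = 1.1847.
Q* ≈ 3180.144.
S* = Q* · H/(H+B) = 3180.144 × 0.9/3.13 ≈ 914.418.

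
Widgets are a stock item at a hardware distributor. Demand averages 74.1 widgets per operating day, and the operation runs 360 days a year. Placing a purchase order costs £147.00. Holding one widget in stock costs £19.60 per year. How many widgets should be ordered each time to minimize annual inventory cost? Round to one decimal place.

Annual demand D = 74.1 × 360 = 26,676.
EOQ = √(2DS / H) = √(2 × 26,676 × 147 / 19.6).
= √(7,842,744 / 19.6) = √400,140 ≈ 632.566.

Q* ≈ 632.6 widgets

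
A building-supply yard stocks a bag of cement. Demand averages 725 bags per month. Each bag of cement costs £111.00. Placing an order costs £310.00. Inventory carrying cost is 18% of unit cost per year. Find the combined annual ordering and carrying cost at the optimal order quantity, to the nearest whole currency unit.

TC* ≈ £10,381

Annual demand D = 725 × 12 = 8,700.
Holding cost H = 0.18 × £111.00 = £19.9800 per unit per year.
EOQ = √(2DS/H) = √(2 × 8,700 × 310 / 19.98) ≈ 519.59.
At the optimum the two cost components are equal, so total cost = 2·(Q*/2)H = Q*·H.
Minimum total = √(2DSH) = √(2 × 8,700 × 310 × 19.98) ≈ 10381.335.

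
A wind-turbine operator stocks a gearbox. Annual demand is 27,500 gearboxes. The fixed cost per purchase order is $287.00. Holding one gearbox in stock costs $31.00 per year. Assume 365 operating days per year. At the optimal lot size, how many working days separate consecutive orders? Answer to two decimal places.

T ≈ 9.47 days

Q* = √(2DS/H) = √(2 × 27,500 × 287 / 31) ≈ 713.58.
Cycle time = Q*/D × 365 = 713.58 / 27,500 × 365 ≈ 9.471 days.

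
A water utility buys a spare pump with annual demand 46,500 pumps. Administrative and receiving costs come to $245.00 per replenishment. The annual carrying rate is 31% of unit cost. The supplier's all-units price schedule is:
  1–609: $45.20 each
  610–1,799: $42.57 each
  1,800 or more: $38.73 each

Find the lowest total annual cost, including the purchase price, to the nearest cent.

TC* ≈ $1,818,079.84

Holding cost per unit per year at price C is H = 0.31·C.
Evaluate total cost at each tier's feasible EOQ or, if the EOQ is below the tier, at the tier's minimum quantity.
Tier 1 ($45.20): EOQ = 1275.2 exceeds tier's upper bound 609, so this tier is dominated.
EOQ at $42.57 = 1314.0 (feasible in tier 2): TC = 46,500×$42.57 + (46,500/1314.0)×245 + (1314.0/2)×0.31×$42.57 = $1,996,845.32.
EOQ at $38.73 = 1377.6 < 1800, so use break Q=1800: TC = 46,500×$38.73 + (46,500/1800.0)×245 + (1800.0/2)×0.31×$38.73 = $1,818,079.84.
Lowest total cost among the candidates is at Q = 1800.0.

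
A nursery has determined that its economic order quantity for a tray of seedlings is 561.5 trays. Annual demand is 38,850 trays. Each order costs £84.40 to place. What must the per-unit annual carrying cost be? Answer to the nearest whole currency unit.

H ≈ £21

Squaring Q* = √(2DS/H) gives Q*² = 2DS/H.
From Q* = √(2DS/H): H = 2DS / Q*² = 2 × 38,850 × 84.4 / 561.5² = 20.8000.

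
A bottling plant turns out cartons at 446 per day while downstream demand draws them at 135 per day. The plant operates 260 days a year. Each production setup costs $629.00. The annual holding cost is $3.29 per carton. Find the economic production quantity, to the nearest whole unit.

Q* ≈ 4,387 cartons

Annual demand D = 135 × 260 = 35,100.
Production build-up factor (1 − d/p) = 1 − 135/446 = 0.6973.
Q* = √(2DS / (H(1 − d/p))) = √(2 × 35,100 × 629 / (3.29 × 0.6973)).
= √(44,155,800 / 2.2941) ≈ 4387.157.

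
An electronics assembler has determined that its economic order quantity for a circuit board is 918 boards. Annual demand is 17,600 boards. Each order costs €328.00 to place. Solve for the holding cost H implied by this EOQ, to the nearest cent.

H ≈ €13.70

The basic EOQ model gives Q* = √(2DS/H); rearrange for the unknown.
From Q* = √(2DS/H): H = 2DS / Q*² = 2 × 17,600 × 328 / 918² = 13.7003.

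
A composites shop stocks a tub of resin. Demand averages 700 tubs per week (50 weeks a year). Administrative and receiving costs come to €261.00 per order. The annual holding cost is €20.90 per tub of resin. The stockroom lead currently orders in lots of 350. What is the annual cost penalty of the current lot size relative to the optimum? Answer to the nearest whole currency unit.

Annual demand D = 700 × 50 = 35,000.
EOQ = √(2DS/H) = √(2 × 35,000 × 261 / 20.9) ≈ 934.97.
Cost at Q* = (D/Q*)S + (Q*/2)H = √(2DSH) ≈ €19,540.80.
Cost at Q = 350: (35,000/350)×261 + (350/2)×20.9 = €26,100.00 + €3,657.50 = €29,757.50.
Excess = €29,757.50 − €19,540.80 = €10,216.70.

Extra cost ≈ €10,217 per year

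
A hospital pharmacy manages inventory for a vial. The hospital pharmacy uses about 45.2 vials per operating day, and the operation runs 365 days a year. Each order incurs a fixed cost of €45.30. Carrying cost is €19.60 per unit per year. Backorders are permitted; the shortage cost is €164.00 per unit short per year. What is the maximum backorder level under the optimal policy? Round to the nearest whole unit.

S* ≈ 31 vials

Annual demand D = 45.2 × 365 = 16,498.
With planned backorders, Q* = √(2DS/H) · √((H+B)/B).
√(2DS/H) = √(2 × 16,498 × 45.3 / 19.6) = 276.154.
√((H+B)/B) = √((19.6+164)/164) = 1.0581.
Q* ≈ 292.191.
S* = Q* · H/(H+B) = 292.191 × 19.6/183.6 ≈ 31.192.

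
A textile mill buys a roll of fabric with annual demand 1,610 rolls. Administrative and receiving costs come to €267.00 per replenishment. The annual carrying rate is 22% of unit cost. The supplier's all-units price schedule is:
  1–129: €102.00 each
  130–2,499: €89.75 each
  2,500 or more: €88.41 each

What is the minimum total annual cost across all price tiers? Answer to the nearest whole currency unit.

TC* ≈ €148,618

Holding cost per unit per year at price C is H = 0.22·C.
Candidates are each tier's EOQ (if it falls in that tier) and each price-break quantity.
Tier 1 (€102.00): EOQ = 195.7 exceeds tier's upper bound 129, so this tier is dominated.
EOQ at €89.75 = 208.7 (feasible in tier 2): TC = 1,610×€89.75 + (1,610/208.7)×267 + (208.7/2)×0.22×€89.75 = €148,617.64.
EOQ at €88.41 = 210.2 < 2500, so use break Q=2500: TC = 1,610×€88.41 + (1,610/2500.0)×267 + (2500.0/2)×0.22×€88.41 = €166,824.80.
Lowest total cost among the candidates is at Q = 208.7.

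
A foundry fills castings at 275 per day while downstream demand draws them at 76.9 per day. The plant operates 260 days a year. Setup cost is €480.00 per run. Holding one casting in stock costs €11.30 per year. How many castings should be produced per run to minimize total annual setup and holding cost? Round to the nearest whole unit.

Annual demand D = 76.9 × 260 = 19,994.
Production build-up factor (1 − d/p) = 1 − 76.9/275 = 0.7204.
Q* = √(2DS / (H(1 − d/p))) = √(2 × 19,994 × 480 / (11.3 × 0.7204)).
= √(19,194,240 / 8.1401) ≈ 1535.573.

Q* ≈ 1,536 castings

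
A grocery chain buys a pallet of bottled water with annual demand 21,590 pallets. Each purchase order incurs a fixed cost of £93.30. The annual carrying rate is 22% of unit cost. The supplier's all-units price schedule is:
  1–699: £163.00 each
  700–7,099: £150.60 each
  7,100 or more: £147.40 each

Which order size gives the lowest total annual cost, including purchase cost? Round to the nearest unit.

Q* ≈ 700 pallets

Holding cost per unit per year at price C is H = 0.22·C.
For each price level, check whether its EOQ is feasible; otherwise the best quantity at that price is the breakpoint.
EOQ at £163.00 = 335.2 (feasible in tier 1): TC = 21,590×£163.00 + (21,590/335.2)×93.3 + (335.2/2)×0.22×£163.00 = £3,531,189.52.
EOQ at £150.60 = 348.7 < 700, so use break Q=700: TC = 21,590×£150.60 + (21,590/700.0)×93.3 + (700.0/2)×0.22×£150.60 = £3,265,927.84.
EOQ at £147.40 = 352.5 < 7100, so use break Q=7100: TC = 21,590×£147.40 + (21,590/7100.0)×93.3 + (7100.0/2)×0.22×£147.40 = £3,297,769.11.
Lowest total cost is £3,265,927.84 at Q = 700.0.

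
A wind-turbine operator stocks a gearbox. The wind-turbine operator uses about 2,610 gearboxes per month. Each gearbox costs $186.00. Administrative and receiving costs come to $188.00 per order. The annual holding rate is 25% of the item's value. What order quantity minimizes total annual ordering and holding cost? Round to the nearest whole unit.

Q* ≈ 503 gearboxes

Annual demand D = 2,610 × 12 = 31,320.
Holding cost H = 0.25 × $186.00 = $46.5000 per unit per year.
EOQ = √(2DS / H) = √(2 × 31,320 × 188 / 46.5).
= √(11,776,320 / 46.5) = √253,254.1935 ≈ 503.244.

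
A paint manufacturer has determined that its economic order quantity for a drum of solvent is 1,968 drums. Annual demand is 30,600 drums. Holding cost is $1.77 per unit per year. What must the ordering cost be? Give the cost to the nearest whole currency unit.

S ≈ $112

The basic EOQ model gives Q* = √(2DS/H); rearrange for the unknown.
From Q* = √(2DS/H): S = Q*²H / (2D) = 1,968² × 1.77 / (2 × 30,600) = 112.0139.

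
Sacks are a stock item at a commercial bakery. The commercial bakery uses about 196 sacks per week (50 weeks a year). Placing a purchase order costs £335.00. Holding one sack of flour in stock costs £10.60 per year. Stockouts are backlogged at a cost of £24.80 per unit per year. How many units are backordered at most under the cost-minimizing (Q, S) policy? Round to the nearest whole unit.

Annual demand D = 196 × 50 = 9,800.
With planned backorders, Q* = √(2DS/H) · √((H+B)/B).
√(2DS/H) = √(2 × 9,800 × 335 / 10.6) = 787.041.
√((H+B)/B) = √((10.6+24.8)/24.8) = 1.1947.
Q* ≈ 940.315.
S* = Q* · H/(H+B) = 940.315 × 10.6/35.4 ≈ 281.563.

S* ≈ 282 sacks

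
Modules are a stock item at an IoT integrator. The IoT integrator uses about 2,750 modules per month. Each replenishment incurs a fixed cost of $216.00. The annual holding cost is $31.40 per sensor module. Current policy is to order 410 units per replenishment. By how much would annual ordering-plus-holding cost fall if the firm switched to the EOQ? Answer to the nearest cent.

Extra cost ≈ $2,664.90 per year

Annual demand D = 2,750 × 12 = 33,000.
EOQ = √(2DS/H) = √(2 × 33,000 × 216 / 31.4) ≈ 673.80.
Cost at Q* = (D/Q*)S + (Q*/2)H = √(2DSH) ≈ $21,157.47.
Cost at Q = 410: (33,000/410)×216 + (410/2)×31.4 = $17,385.37 + $6,437.00 = $23,822.37.
Excess = $23,822.37 − $21,157.47 = $2,664.90.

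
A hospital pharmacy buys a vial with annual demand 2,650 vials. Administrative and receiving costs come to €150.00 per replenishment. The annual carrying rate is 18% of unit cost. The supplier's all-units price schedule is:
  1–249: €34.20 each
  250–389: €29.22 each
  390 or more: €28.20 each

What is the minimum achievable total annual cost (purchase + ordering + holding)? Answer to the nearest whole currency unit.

Holding cost per unit per year at price C is H = 0.18·C.
Evaluate total cost at each tier's feasible EOQ or, if the EOQ is below the tier, at the tier's minimum quantity.
Tier 1 (€34.20): EOQ = 359.4 exceeds tier's upper bound 249, so this tier is dominated.
EOQ at €29.22 = 388.8 (feasible in tier 2): TC = 2,650×€29.22 + (2,650/388.8)×150 + (388.8/2)×0.18×€29.22 = €79,477.84.
EOQ at €28.20 = 395.8 (feasible in tier 3): TC = 2,650×€28.20 + (2,650/395.8)×150 + (395.8/2)×0.18×€28.20 = €76,738.84.
Lowest total cost among the candidates is at Q = 395.8.

TC* ≈ €76,739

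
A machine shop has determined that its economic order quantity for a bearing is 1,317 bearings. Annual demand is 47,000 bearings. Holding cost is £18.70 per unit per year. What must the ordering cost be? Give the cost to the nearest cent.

Squaring Q* = √(2DS/H) gives Q*² = 2DS/H.
From Q* = √(2DS/H): S = Q*²H / (2D) = 1,317² × 18.7 / (2 × 47,000) = 345.0526.

S ≈ £345.05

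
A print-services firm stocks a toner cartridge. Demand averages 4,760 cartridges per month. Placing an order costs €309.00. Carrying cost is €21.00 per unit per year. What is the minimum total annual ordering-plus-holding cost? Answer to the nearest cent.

TC* ≈ €27,226.89

Annual demand D = 4,760 × 12 = 57,120.
The optimal lot size = √(2DS/H) = √(2 × 57,120 × 309 / 21) ≈ 1296.52.
At the optimum the two cost components are equal, so total cost = 2·(Q*/2)H = Q*·H.
Minimum total = √(2DSH) = √(2 × 57,120 × 309 × 21) ≈ 27226.887.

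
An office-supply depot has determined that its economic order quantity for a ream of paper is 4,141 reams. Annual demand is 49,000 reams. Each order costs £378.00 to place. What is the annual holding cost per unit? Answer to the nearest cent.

Invert the EOQ relation Q*² = 2DS/H.
From Q* = √(2DS/H): H = 2DS / Q*² = 2 × 49,000 × 378 / 4,141² = 2.1603.

H ≈ £2.16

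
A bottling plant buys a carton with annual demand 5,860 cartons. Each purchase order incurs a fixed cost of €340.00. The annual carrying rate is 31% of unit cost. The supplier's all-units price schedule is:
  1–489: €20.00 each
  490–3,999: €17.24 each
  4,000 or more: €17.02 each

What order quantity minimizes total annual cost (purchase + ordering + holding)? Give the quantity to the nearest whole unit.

Q* ≈ 863 cartons

Holding cost per unit per year at price C is H = 0.31·C.
Evaluate total cost at each tier's feasible EOQ or, if the EOQ is below the tier, at the tier's minimum quantity.
Tier 1 (€20.00): EOQ = 801.7 exceeds tier's upper bound 489, so this tier is dominated.
EOQ at €17.24 = 863.5 (feasible in tier 2): TC = 5,860×€17.24 + (5,860/863.5)×340 + (863.5/2)×0.31×€17.24 = €105,641.20.
EOQ at €17.02 = 869.0 < 4000, so use break Q=4000: TC = 5,860×€17.02 + (5,860/4000.0)×340 + (4000.0/2)×0.31×€17.02 = €110,787.70.
Lowest total cost is €105,641.20 at Q = 863.5.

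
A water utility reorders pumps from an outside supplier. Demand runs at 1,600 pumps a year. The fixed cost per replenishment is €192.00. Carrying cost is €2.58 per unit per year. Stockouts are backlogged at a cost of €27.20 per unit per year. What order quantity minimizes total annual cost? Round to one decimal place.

With planned backorders, Q* = √(2DS/H) · √((H+B)/B).
√(2DS/H) = √(2 × 1,600 × 192 / 2.58) = 487.995.
√((H+B)/B) = √((2.58+27.2)/27.2) = 1.0464.
Q* ≈ 510.615.

Q* ≈ 510.6 pumps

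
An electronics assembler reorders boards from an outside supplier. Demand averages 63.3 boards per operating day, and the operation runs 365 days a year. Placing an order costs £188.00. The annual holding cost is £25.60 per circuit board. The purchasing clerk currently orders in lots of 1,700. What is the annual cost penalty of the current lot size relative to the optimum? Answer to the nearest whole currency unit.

Extra cost ≈ £9,402 per year

Annual demand D = 63.3 × 365 = 23,104.5.
EOQ = √(2DS/H) = √(2 × 23,104.5 × 188 / 25.6) ≈ 582.54.
Cost at Q* = (D/Q*)S + (Q*/2)H = √(2DSH) ≈ £14,912.90.
Cost at Q = 1,700: (23,104.5/1,700)×188 + (1,700/2)×25.6 = £2,555.09 + £21,760.00 = £24,315.09.
Excess = £24,315.09 − £14,912.90 = £9,402.18.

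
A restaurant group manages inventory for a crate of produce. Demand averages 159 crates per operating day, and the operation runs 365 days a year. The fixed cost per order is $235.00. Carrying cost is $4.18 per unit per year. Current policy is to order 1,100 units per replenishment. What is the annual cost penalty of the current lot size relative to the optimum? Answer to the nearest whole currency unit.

Extra cost ≈ $4,020 per year

Annual demand D = 159 × 365 = 58,035.
EOQ = √(2DS/H) = √(2 × 58,035 × 235 / 4.18) ≈ 2554.50.
Cost at Q* = (D/Q*)S + (Q*/2)H = √(2DSH) ≈ $10,677.81.
Cost at Q = 1,100: (58,035/1,100)×235 + (1,100/2)×4.18 = $12,398.39 + $2,299.00 = $14,697.39.
Excess = $14,697.39 − $10,677.81 = $4,019.58.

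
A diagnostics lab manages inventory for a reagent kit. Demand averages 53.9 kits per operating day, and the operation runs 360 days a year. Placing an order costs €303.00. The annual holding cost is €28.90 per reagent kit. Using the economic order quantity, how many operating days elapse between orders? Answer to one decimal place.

T ≈ 11.8 days

Annual demand D = 53.9 × 360 = 19,404.
The optimal lot size = √(2DS/H) = √(2 × 19,404 × 303 / 28.9) ≈ 637.87.
Cycle time = Q*/D × 360 = 637.87 / 19,404 × 360 ≈ 11.834 days.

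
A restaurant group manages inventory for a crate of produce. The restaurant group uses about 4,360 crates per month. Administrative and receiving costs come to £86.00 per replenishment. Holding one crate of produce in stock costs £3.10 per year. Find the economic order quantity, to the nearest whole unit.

Annual demand D = 4,360 × 12 = 52,320.
EOQ = √(2DS / H) = √(2 × 52,320 × 86 / 3.1).
= √(8,999,040 / 3.1) = √2,902,916.129 ≈ 1703.795.

Q* ≈ 1,704 crates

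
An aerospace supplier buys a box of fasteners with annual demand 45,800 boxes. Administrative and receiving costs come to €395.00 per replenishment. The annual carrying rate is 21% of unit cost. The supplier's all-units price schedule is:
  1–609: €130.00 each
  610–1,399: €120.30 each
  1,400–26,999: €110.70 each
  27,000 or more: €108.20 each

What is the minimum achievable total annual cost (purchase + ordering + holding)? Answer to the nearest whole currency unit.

Holding cost per unit per year at price C is H = 0.21·C.
For each price level, check whether its EOQ is feasible; otherwise the best quantity at that price is the breakpoint.
Tier 1 (€130.00): EOQ = 1151.2 exceeds tier's upper bound 609, so this tier is dominated.
EOQ at €120.30 = 1196.8 (feasible in tier 2): TC = 45,800×€120.30 + (45,800/1196.8)×395 + (1196.8/2)×0.21×€120.30 = €5,539,973.52.
EOQ at €110.70 = 1247.6 < 1400, so use break Q=1400: TC = 45,800×€110.70 + (45,800/1400.0)×395 + (1400.0/2)×0.21×€110.70 = €5,099,255.04.
EOQ at €108.20 = 1261.9 < 27000, so use break Q=27000: TC = 45,800×€108.20 + (45,800/27000.0)×395 + (27000.0/2)×0.21×€108.20 = €5,262,977.04.
Lowest total cost among the candidates is at Q = 1400.0.

TC* ≈ €5,099,255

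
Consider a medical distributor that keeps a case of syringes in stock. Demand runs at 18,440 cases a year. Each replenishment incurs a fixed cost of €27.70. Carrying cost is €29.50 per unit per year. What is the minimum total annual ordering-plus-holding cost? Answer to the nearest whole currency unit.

The optimal lot size = √(2DS/H) = √(2 × 18,440 × 27.7 / 29.5) ≈ 186.09.
At the optimum the two cost components are equal, so total cost = 2·(Q*/2)H = Q*·H.
Minimum total = √(2DSH) = √(2 × 18,440 × 27.7 × 29.5) ≈ 5489.671.

TC* ≈ €5,490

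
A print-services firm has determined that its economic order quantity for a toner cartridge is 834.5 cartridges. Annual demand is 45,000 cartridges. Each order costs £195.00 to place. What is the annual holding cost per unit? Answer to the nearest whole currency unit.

Invert the EOQ relation Q*² = 2DS/H.
From Q* = √(2DS/H): H = 2DS / Q*² = 2 × 45,000 × 195 / 834.5² = 25.2014.

H ≈ £25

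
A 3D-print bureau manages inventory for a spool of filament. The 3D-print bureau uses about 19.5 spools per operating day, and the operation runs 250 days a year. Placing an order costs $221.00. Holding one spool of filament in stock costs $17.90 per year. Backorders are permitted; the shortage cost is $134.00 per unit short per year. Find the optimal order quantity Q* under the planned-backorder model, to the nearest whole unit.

Annual demand D = 19.5 × 250 = 4,875.
With planned backorders, Q* = √(2DS/H) · √((H+B)/B).
√(2DS/H) = √(2 × 4,875 × 221 / 17.9) = 346.954.
√((H+B)/B) = √((17.9+134)/134) = 1.0647.
Q* ≈ 369.401.

Q* ≈ 369 spools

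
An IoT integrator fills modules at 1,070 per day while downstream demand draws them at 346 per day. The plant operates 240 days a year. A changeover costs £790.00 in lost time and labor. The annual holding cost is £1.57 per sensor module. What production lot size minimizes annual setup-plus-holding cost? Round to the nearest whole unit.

Q* ≈ 11,113 modules

Annual demand D = 346 × 240 = 83,040.
Production build-up factor (1 − d/p) = 1 − 346/1,070 = 0.6766.
Q* = √(2DS / (H(1 − d/p))) = √(2 × 83,040 × 790 / (1.57 × 0.6766)).
= √(131,203,200 / 1.0623) ≈ 11113.350.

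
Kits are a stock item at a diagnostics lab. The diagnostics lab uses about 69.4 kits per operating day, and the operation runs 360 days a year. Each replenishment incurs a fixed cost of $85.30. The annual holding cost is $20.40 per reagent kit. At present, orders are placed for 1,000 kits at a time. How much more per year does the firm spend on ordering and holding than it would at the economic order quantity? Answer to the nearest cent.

Extra cost ≈ $3,006.42 per year

Annual demand D = 69.4 × 360 = 24,984.
EOQ = √(2DS/H) = √(2 × 24,984 × 85.3 / 20.4) ≈ 457.09.
Cost at Q* = (D/Q*)S + (Q*/2)H = √(2DSH) ≈ $9,324.72.
Cost at Q = 1,000: (24,984/1,000)×85.3 + (1,000/2)×20.4 = $2,131.14 + $10,200.00 = $12,331.14.
Excess = $12,331.14 − $9,324.72 = $3,006.42.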